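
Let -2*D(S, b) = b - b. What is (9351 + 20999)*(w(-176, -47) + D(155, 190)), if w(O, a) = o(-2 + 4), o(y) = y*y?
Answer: 121400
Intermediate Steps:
o(y) = y**2
w(O, a) = 4 (w(O, a) = (-2 + 4)**2 = 2**2 = 4)
D(S, b) = 0 (D(S, b) = -(b - b)/2 = -1/2*0 = 0)
(9351 + 20999)*(w(-176, -47) + D(155, 190)) = (9351 + 20999)*(4 + 0) = 30350*4 = 121400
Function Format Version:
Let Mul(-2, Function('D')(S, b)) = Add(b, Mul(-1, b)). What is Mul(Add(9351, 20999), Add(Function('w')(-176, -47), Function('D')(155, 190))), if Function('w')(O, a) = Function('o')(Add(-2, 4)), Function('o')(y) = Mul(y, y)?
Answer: 121400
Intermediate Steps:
Function('o')(y) = Pow(y, 2)
Function('w')(O, a) = 4 (Function('w')(O, a) = Pow(Add(-2, 4), 2) = Pow(2, 2) = 4)
Function('D')(S, b) = 0 (Function('D')(S, b) = Mul(Rational(-1, 2), Add(b, Mul(-1, b))) = Mul(Rational(-1, 2), 0) = 0)
Mul(Add(9351, 20999), Add(Function('w')(-176, -47), Function('D')(155, 190))) = Mul(Add(9351, 20999), Add(4, 0)) = Mul(30350, 4) = 121400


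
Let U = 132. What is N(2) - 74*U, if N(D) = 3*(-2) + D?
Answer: -9772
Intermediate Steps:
N(D) = -6 + D
N(2) - 74*U = (-6 + 2) - 74*132 = -4 - 9768 = -9772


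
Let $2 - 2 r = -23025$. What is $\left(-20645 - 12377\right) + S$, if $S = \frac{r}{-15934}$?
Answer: $- \frac{1052368123}{31868} \approx -33023.0$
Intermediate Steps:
$r = \frac{23027}{2}$ ($r = 1 - - \frac{23025}{2} = 1 + \frac{23025}{2} = \frac{23027}{2} \approx 11514.0$)
$S = - \frac{23027}{31868}$ ($S = \frac{23027}{2 \left(-15934\right)} = \frac{23027}{2} \left(- \frac{1}{15934}\right) = - \frac{23027}{31868} \approx -0.72257$)
$\left(-20645 - 12377\right) + S = \left(-20645 - 12377\right) - \frac{23027}{31868} = -33022 - \frac{23027}{31868} = - \frac{1052368123}{31868}$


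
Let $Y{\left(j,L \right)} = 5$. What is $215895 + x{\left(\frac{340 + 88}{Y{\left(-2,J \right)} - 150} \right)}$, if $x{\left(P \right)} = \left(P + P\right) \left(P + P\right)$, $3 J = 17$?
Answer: $\frac{4539925111}{21025} \approx 2.1593 \cdot 10^{5}$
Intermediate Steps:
$J = \frac{17}{3}$ ($J = \frac{1}{3} \cdot 17 = \frac{17}{3} \approx 5.6667$)
$x{\left(P \right)} = 4 P^{2}$ ($x{\left(P \right)} = 2 P 2 P = 4 P^{2}$)
$215895 + x{\left(\frac{340 + 88}{Y{\left(-2,J \right)} - 150} \right)} = 215895 + 4 \left(\frac{340 + 88}{5 - 150}\right)^{2} = 215895 + 4 \left(\frac{428}{-145}\right)^{2} = 215895 + 4 \left(428 \left(- \frac{1}{145}\right)\right)^{2} = 215895 + 4 \left(- \frac{428}{145}\right)^{2} = 215895 + 4 \cdot \frac{183184}{21025} = 215895 + \frac{732736}{21025} = \frac{4539925111}{21025}$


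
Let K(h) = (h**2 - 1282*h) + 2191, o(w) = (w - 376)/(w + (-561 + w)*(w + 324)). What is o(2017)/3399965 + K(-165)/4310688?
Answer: 1396959713927876789/24992560407999198480 ≈ 0.055895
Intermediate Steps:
o(w) = (-376 + w)/(w + (-561 + w)*(324 + w))
K(h) = 2191 + h**2 - 1282*h
o(2017)/3399965 + K(-165)/4310688 = ((376 - 1*2017)/(181764 - 1*2017**2 + 236*2017))/3399965 + (2191 + (-165)**2 - 1282*(-165))/4310688 = ((376 - 2017)/(181764 - 1*4068289 + 476012))*(1/3399965) + (2191 + 27225 + 211530)*(1/4310688) = (-1641/(181764 - 4068289 + 476012))*(1/3399965) + 240946*(1/4310688) = (-1641/(-3410513))*(1/3399965) + 120473/2155344 = -1/3410513*(-1641)*(1/3399965) + 120473/2155344 = (1641/3410513)*(1/3399965) + 120473/2155344 = 1641/11595624832045 + 120473/2155344 = 1396959713927876789/24992560407999198480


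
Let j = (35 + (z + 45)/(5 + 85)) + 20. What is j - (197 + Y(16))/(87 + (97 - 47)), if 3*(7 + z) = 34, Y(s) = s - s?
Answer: 1000768/18495 ≈ 54.110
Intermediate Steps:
Y(s) = 0
z = 13/3 (z = -7 + (1/3)*34 = -7 + 34/3 = 13/3 ≈ 4.3333)
j = 7499/135 (j = (35 + (13/3 + 45)/(5 + 85)) + 20 = (35 + (148/3)/90) + 20 = (35 + (148/3)*(1/90)) + 20 = (35 + 74/135) + 20 = 4799/135 + 20 = 7499/135 ≈ 55.548)
j - (197 + Y(16))/(87 + (97 - 47)) = 7499/135 - (197 + 0)/(87 + (97 - 47)) = 7499/135 - 197/(87 + 50) = 7499/135 - 197/137 = 1000768/18495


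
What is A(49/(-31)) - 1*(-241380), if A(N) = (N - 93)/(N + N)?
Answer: 11829086/49 ≈ 2.4141e+5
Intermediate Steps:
A(N) = (-93 + N)/(2*N) (A(N) = (-93 + N)/((2*N)) = (-93 + N)*(1/(2*N)) = (-93 + N)/(2*N))
A(49/(-31)) - 1*(-241380) = (-93 + 49/(-31))/(2*((49/(-31)))) - 1*(-241380) = (-93 + 49*(-1/31))/(2*((49*(-1/31)))) + 241380 = (-93 - 49/31)/(2*(-49/31)) + 241380 = (1/2)*(-31/49)*(-2932/31) + 241380 = 1466/49 + 241380 = 11829086/49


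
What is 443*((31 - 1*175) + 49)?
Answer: -42085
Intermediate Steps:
443*((31 - 1*175) + 49) = 443*((31 - 175) + 49) = 443*(-144 + 49) = 443*(-95) = -42085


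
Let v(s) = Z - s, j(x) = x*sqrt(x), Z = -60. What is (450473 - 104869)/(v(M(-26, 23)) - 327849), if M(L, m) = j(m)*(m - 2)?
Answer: -18887777006/17919824439 + 27821122*sqrt(23)/17919824439 ≈ -1.0466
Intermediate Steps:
j(x) = x**(3/2)
M(L, m) = m**(3/2)*(-2 + m) (M(L, m) = m**(3/2)*(m - 2) = m**(3/2)*(-2 + m))
v(s) = -60 - s
(450473 - 104869)/(v(M(-26, 23)) - 327849) = (450473 - 104869)/((-60 - 23**(3/2)*(-2 + 23)) - 327849) = 345604/((-60 - 23*sqrt(23)*21) - 327849) = 345604/((-60 - 483*sqrt(23)) - 327849) = 345604/(-327909 - 483*sqrt(23))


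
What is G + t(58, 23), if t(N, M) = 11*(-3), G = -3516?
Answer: -3549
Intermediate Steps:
t(N, M) = -33
G + t(58, 23) = -3516 - 33 = -3549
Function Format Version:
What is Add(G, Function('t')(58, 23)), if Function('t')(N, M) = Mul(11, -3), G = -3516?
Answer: -3549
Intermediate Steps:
Function('t')(N, M) = -33
Add(G, Function('t')(58, 23)) = Add(-3516, -33) = -3549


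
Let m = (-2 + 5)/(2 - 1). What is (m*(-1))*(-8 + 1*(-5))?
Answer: 39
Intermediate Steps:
m = 3 (m = 3/1 = 3*1 = 3)
(m*(-1))*(-8 + 1*(-5)) = (3*(-1))*(-8 + 1*(-5)) = -3*(-8 - 5) = -3*(-13) = 39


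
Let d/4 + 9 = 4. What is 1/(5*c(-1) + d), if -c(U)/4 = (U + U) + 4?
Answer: -1/60 ≈ -0.016667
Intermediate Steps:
c(U) = -16 - 8*U (c(U) = -4*((U + U) + 4) = -4*(2*U + 4) = -4*(4 + 2*U) = -16 - 8*U)
d = -20 (d = -36 + 4*4 = -36 + 16 = -20)
1/(5*c(-1) + d) = 1/(5*(-16 - 8*(-1)) - 20) = 1/(5*(-16 + 8) - 20) = 1/(5*(-8) - 20) = 1/(-40 - 20) = 1/(-60) = -1/60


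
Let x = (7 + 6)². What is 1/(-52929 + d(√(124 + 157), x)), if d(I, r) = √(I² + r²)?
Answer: -17643/933816733 - √28842/2801450199 ≈ -1.8954e-5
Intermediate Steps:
x = 169 (x = 13² = 169)
1/(-52929 + d(√(124 + 157), x)) = 1/(-52929 + √((√(124 + 157))² + 169²)) = 1/(-52929 + √((√281)² + 28561)) = 1/(-52929 + √(281 + 28561)) = 1/(-52929 + √28842)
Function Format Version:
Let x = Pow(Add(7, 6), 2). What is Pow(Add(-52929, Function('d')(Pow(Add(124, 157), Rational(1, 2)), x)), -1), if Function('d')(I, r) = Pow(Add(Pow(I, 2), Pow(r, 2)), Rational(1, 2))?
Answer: Add(Rational(-17643, 933816733), Mul(Rational(-1, 2801450199), Pow(28842, Rational(1, 2)))) ≈ -1.8954e-5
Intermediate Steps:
x = 169 (x = Pow(13, 2) = 169)
Pow(Add(-52929, Function('d')(Pow(Add(124, 157), Rational(1, 2)), x)), -1) = Pow(Add(-52929, Pow(Add(Pow(Pow(Add(124, 157), Rational(1, 2)), 2), Pow(169, 2)), Rational(1, 2))), -1) = Pow(Add(-52929, Pow(Add(Pow(Pow(281, Rational(1, 2)), 2), 28561), Rational(1, 2))), -1) = Pow(Add(-52929, Pow(Add(281, 28561), Rational(1, 2))), -1) = Pow(Add(-52929, Pow(28842, Rational(1, 2))), -1)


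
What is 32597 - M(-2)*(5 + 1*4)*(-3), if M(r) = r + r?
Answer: 32489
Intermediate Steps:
M(r) = 2*r
32597 - M(-2)*(5 + 1*4)*(-3) = 32597 - (2*(-2))*(5 + 1*4)*(-3) = 32597 - (-4*(5 + 4))*(-3) = 32597 - (-4*9)*(-3) = 32597 - (-36)*(-3) = 32597 - 1*108 = 32597 - 108 = 32489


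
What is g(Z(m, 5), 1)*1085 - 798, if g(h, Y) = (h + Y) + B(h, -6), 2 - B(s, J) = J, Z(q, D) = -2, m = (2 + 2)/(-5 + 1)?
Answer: 6797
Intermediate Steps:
m = -1 (m = 4/(-4) = 4*(-1/4) = -1)
B(s, J) = 2 - J
g(h, Y) = 8 + Y + h (g(h, Y) = (h + Y) + (2 - 1*(-6)) = (Y + h) + (2 + 6) = (Y + h) + 8 = 8 + Y + h)
g(Z(m, 5), 1)*1085 - 798 = (8 + 1 - 2)*1085 - 798 = 7*1085 - 798 = 7595 - 798 = 6797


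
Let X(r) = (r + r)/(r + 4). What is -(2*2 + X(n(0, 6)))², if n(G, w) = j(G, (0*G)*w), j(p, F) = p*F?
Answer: -16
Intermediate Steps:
j(p, F) = F*p
n(G, w) = 0 (n(G, w) = ((0*G)*w)*G = (0*w)*G = 0*G = 0)
X(r) = 2*r/(4 + r) (X(r) = (2*r)/(4 + r) = 2*r/(4 + r))
-(2*2 + X(n(0, 6)))² = -(2*2 + 2*0/(4 + 0))² = -(4 + 2*0/4)² = -(4 + 2*0*(¼))² = -(4 + 0)² = -1*4² = -1*16 = -16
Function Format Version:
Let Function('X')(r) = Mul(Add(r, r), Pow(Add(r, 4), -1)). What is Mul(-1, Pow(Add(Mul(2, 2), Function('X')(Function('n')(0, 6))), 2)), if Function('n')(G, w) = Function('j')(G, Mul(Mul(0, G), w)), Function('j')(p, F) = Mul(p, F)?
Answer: -16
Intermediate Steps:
Function('j')(p, F) = Mul(F, p)
Function('n')(G, w) = 0 (Function('n')(G, w) = Mul(Mul(Mul(0, G), w), G) = Mul(Mul(0, w), G) = Mul(0, G) = 0)
Function('X')(r) = Mul(2, r, Pow(Add(4, r), -1)) (Function('X')(r) = Mul(Mul(2, r), Pow(Add(4, r), -1)) = Mul(2, r, Pow(Add(4, r), -1)))
Mul(-1, Pow(Add(Mul(2, 2), Function('X')(Function('n')(0, 6))), 2)) = Mul(-1, Pow(Add(Mul(2, 2), Mul(2, 0, Pow(Add(4, 0), -1))), 2)) = Mul(-1, Pow(Add(4, Mul(2, 0, Pow(4, -1))), 2)) = Mul(-1, Pow(Add(4, Mul(2, 0, Rational(1, 4))), 2)) = Mul(-1, Pow(Add(4, 0), 2)) = Mul(-1, Pow(4, 2)) = Mul(-1, 16) = -16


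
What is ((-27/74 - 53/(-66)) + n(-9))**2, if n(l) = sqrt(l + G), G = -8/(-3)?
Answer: -9155768/1490841 + 1070*I*sqrt(57)/3663 ≈ -6.1413 + 2.2054*I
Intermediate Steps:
G = 8/3 (G = -8*(-1/3) = 8/3 ≈ 2.6667)
n(l) = sqrt(8/3 + l) (n(l) = sqrt(l + 8/3) = sqrt(8/3 + l))
((-27/74 - 53/(-66)) + n(-9))**2 = ((-27/74 - 53/(-66)) + sqrt(24 + 9*(-9))/3)**2 = ((-27*1/74 - 53*(-1/66)) + sqrt(24 - 81)/3)**2 = ((-27/74 + 53/66) + sqrt(-57)/3)**2 = (535/1221 + (I*sqrt(57))/3)**2 = (535/1221 + I*sqrt(57)/3)**2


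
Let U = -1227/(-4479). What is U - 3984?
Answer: -5947703/1493 ≈ -3983.7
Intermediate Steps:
U = 409/1493 (U = -1227*(-1/4479) = 409/1493 ≈ 0.27394)
U - 3984 = 409/1493 - 3984 = -5947703/1493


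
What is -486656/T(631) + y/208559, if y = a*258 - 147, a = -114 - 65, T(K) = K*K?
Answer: -119942889673/83040059999 ≈ -1.4444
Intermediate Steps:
T(K) = K**2
a = -179
y = -46329 (y = -179*258 - 147 = -46182 - 147 = -46329)
-486656/T(631) + y/208559 = -486656/(631**2) - 46329/208559 = -486656/398161 - 46329*1/208559 = -486656*1/398161 - 46329/208559 = -486656/398161 - 46329/208559 = -119942889673/83040059999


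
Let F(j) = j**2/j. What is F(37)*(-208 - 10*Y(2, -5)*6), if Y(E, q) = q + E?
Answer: -1036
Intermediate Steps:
Y(E, q) = E + q
F(j) = j
F(37)*(-208 - 10*Y(2, -5)*6) = 37*(-208 - 10*(2 - 5)*6) = 37*(-208 - 10*(-3)*6) = 37*(-208 + 30*6) = 37*(-208 + 180) = 37*(-28) = -1036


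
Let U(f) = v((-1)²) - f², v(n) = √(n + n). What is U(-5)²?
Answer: (25 - √2)² ≈ 556.29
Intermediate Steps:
v(n) = √2*√n (v(n) = √(2*n) = √2*√n)
U(f) = √2 - f² (U(f) = √2*√((-1)²) - f² = √2*√1 - f² = √2*1 - f² = √2 - f²)
U(-5)² = (√2 - 1*(-5)²)² = (√2 - 1*25)² = (√2 - 25)² = (-25 + √2)²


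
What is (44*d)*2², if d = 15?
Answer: 2640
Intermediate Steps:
(44*d)*2² = (44*15)*2² = 660*4 = 2640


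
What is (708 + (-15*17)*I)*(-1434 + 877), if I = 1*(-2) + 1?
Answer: -536391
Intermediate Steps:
I = -1 (I = -2 + 1 = -1)
(708 + (-15*17)*I)*(-1434 + 877) = (708 - 15*17*(-1))*(-1434 + 877) = (708 - 255*(-1))*(-557) = (708 + 255)*(-557) = 963*(-557) = -536391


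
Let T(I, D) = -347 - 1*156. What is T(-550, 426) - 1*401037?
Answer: -401540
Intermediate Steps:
T(I, D) = -503 (T(I, D) = -347 - 156 = -503)
T(-550, 426) - 1*401037 = -503 - 1*401037 = -503 - 401037 = -401540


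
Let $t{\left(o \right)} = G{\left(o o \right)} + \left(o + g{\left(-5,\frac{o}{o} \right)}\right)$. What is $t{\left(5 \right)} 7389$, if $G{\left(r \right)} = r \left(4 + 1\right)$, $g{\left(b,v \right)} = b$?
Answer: $923625$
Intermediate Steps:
$G{\left(r \right)} = 5 r$ ($G{\left(r \right)} = r 5 = 5 r$)
$t{\left(o \right)} = -5 + o + 5 o^{2}$ ($t{\left(o \right)} = 5 o o + \left(o - 5\right) = 5 o^{2} + \left(-5 + o\right) = -5 + o + 5 o^{2}$)
$t{\left(5 \right)} 7389 = \left(-5 + 5 + 5 \cdot 5^{2}\right) 7389 = \left(-5 + 5 + 5 \cdot 25\right) 7389 = \left(-5 + 5 + 125\right) 7389 = 125 \cdot 7389 = 923625$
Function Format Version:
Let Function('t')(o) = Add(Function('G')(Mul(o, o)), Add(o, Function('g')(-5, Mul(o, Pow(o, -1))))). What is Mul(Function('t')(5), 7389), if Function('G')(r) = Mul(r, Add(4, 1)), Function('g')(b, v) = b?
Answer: 923625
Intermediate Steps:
Function('G')(r) = Mul(5, r) (Function('G')(r) = Mul(r, 5) = Mul(5, r))
Function('t')(o) = Add(-5, o, Mul(5, Pow(o, 2))) (Function('t')(o) = Add(Mul(5, Mul(o, o)), Add(o, -5)) = Add(Mul(5, Pow(o, 2)), Add(-5, o)) = Add(-5, o, Mul(5, Pow(o, 2))))
Mul(Function('t')(5), 7389) = Mul(Add(-5, 5, Mul(5, Pow(5, 2))), 7389) = Mul(Add(-5, 5, Mul(5, 25)), 7389) = Mul(Add(-5, 5, 125), 7389) = Mul(125, 7389) = 923625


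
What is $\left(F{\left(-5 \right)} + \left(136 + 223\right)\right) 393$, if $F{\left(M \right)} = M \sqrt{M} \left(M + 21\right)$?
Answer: $141087 - 31440 i \sqrt{5} \approx 1.4109 \cdot 10^{5} - 70302.0 i$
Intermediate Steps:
$F{\left(M \right)} = M^{\frac{3}{2}} \left(21 + M\right)$
$\left(F{\left(-5 \right)} + \left(136 + 223\right)\right) 393 = \left(\left(-5\right)^{\frac{3}{2}} \left(21 - 5\right) + \left(136 + 223\right)\right) 393 = \left(- 5 i \sqrt{5} \cdot 16 + 359\right) 393 = \left(- 80 i \sqrt{5} + 359\right) 393 = \left(359 - 80 i \sqrt{5}\right) 393 = 141087 - 31440 i \sqrt{5}$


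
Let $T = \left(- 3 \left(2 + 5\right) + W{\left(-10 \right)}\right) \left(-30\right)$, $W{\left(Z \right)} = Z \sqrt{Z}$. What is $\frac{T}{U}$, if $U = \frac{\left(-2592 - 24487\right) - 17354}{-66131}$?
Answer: $\frac{4629170}{4937} + \frac{6613100 i \sqrt{10}}{14811} \approx 937.65 + 1412.0 i$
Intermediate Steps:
$W{\left(Z \right)} = Z^{\frac{3}{2}}$
$T = 630 + 300 i \sqrt{10}$ ($T = \left(- 3 \left(2 + 5\right) + \left(-10\right)^{\frac{3}{2}}\right) \left(-30\right) = \left(\left(-3\right) 7 - 10 i \sqrt{10}\right) \left(-30\right) = \left(-21 - 10 i \sqrt{10}\right) \left(-30\right) = 630 + 300 i \sqrt{10} \approx 630.0 + 948.68 i$)
$U = \frac{44433}{66131}$ ($U = \left(-27079 - 17354\right) \left(- \frac{1}{66131}\right) = \left(-44433\right) \left(- \frac{1}{66131}\right) = \frac{44433}{66131} \approx 0.67189$)
$\frac{T}{U} = \frac{630 + 300 i \sqrt{10}}{\frac{44433}{66131}} = \left(630 + 300 i \sqrt{10}\right) \frac{66131}{44433} = \frac{4629170}{4937} + \frac{6613100 i \sqrt{10}}{14811}$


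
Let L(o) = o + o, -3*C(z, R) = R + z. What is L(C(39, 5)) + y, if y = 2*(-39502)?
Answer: -237100/3 ≈ -79033.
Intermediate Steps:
C(z, R) = -R/3 - z/3 (C(z, R) = -(R + z)/3 = -R/3 - z/3)
L(o) = 2*o
y = -79004
L(C(39, 5)) + y = 2*(-⅓*5 - ⅓*39) - 79004 = 2*(-5/3 - 13) - 79004 = 2*(-44/3) - 79004 = -88/3 - 79004 = -237100/3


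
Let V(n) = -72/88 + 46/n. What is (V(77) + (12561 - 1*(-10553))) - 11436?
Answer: 899189/77 ≈ 11678.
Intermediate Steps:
V(n) = -9/11 + 46/n (V(n) = -72*1/88 + 46/n = -9/11 + 46/n)
(V(77) + (12561 - 1*(-10553))) - 11436 = ((-9/11 + 46/77) + (12561 - 1*(-10553))) - 11436 = ((-9/11 + 46*(1/77)) + (12561 + 10553)) - 11436 = ((-9/11 + 46/77) + 23114) - 11436 = (-17/77 + 23114) - 11436 = 1779761/77 - 11436 = 899189/77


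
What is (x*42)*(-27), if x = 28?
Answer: -31752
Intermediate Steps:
(x*42)*(-27) = (28*42)*(-27) = 1176*(-27) = -31752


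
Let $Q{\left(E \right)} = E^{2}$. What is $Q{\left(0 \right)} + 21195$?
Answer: $21195$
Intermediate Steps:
$Q{\left(0 \right)} + 21195 = 0^{2} + 21195 = 0 + 21195 = 21195$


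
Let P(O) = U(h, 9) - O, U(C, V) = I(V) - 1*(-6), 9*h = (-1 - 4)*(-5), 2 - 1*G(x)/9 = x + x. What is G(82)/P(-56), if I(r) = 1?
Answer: -162/7 ≈ -23.143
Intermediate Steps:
G(x) = 18 - 18*x (G(x) = 18 - 9*(x + x) = 18 - 18*x)
h = 25/9 (h = ((-1 - 4)*(-5))/9 = (-5*(-5))/9 = (1/9)*25 = 25/9 ≈ 2.7778)
U(C, V) = 7 (U(C, V) = 1 - 1*(-6) = 1 + 6 = 7)
P(O) = 7 - O
G(82)/P(-56) = (18 - 18*82)/(7 - 1*(-56)) = (18 - 1476)/(7 + 56) = -1458/63 = -1458*1/63 = -162/7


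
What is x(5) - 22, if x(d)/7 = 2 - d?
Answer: -43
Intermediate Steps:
x(d) = 14 - 7*d (x(d) = 7*(2 - d) = 14 - 7*d)
x(5) - 22 = (14 - 7*5) - 22 = (14 - 35) - 22 = -21 - 22 = -43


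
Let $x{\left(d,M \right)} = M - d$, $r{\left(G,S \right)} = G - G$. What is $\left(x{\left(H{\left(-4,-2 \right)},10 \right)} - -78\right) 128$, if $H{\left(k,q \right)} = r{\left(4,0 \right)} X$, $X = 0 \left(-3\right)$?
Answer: $11264$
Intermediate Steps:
$r{\left(G,S \right)} = 0$
$X = 0$
$H{\left(k,q \right)} = 0$ ($H{\left(k,q \right)} = 0 \cdot 0 = 0$)
$\left(x{\left(H{\left(-4,-2 \right)},10 \right)} - -78\right) 128 = \left(\left(10 - 0\right) - -78\right) 128 = \left(\left(10 + 0\right) + 78\right) 128 = \left(10 + 78\right) 128 = 88 \cdot 128 = 11264$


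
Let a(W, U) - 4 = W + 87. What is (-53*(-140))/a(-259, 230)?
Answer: -265/6 ≈ -44.167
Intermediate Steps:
a(W, U) = 91 + W (a(W, U) = 4 + (W + 87) = 4 + (87 + W) = 91 + W)
(-53*(-140))/a(-259, 230) = (-53*(-140))/(91 - 259) = 7420/(-168) = 7420*(-1/168) = -265/6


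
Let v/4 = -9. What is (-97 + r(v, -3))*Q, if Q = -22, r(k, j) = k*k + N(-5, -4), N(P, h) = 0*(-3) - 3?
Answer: -26312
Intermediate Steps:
v = -36 (v = 4*(-9) = -36)
N(P, h) = -3 (N(P, h) = 0 - 3 = -3)
r(k, j) = -3 + k**2 (r(k, j) = k*k - 3 = k**2 - 3 = -3 + k**2)
(-97 + r(v, -3))*Q = (-97 + (-3 + (-36)**2))*(-22) = (-97 + (-3 + 1296))*(-22) = (-97 + 1293)*(-22) = 1196*(-22) = -26312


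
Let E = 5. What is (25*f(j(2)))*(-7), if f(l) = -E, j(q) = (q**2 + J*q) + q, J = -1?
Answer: 875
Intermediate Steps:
j(q) = q**2 (j(q) = (q**2 - q) + q = q**2)
f(l) = -5 (f(l) = -1*5 = -5)
(25*f(j(2)))*(-7) = (25*(-5))*(-7) = -125*(-7) = 875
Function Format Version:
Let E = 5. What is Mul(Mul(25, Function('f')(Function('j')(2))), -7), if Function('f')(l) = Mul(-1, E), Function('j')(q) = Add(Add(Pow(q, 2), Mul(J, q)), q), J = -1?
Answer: 875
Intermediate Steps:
Function('j')(q) = Pow(q, 2) (Function('j')(q) = Add(Add(Pow(q, 2), Mul(-1, q)), q) = Pow(q, 2))
Function('f')(l) = -5 (Function('f')(l) = Mul(-1, 5) = -5)
Mul(Mul(25, Function('f')(Function('j')(2))), -7) = Mul(Mul(25, -5), -7) = Mul(-125, -7) = 875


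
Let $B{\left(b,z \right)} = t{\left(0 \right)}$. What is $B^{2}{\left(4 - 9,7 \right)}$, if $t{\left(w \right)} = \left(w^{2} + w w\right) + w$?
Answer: $0$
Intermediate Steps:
$t{\left(w \right)} = w + 2 w^{2}$ ($t{\left(w \right)} = \left(w^{2} + w^{2}\right) + w = 2 w^{2} + w = w + 2 w^{2}$)
$B{\left(b,z \right)} = 0$ ($B{\left(b,z \right)} = 0 \left(1 + 2 \cdot 0\right) = 0 \left(1 + 0\right) = 0 \cdot 1 = 0$)
$B^{2}{\left(4 - 9,7 \right)} = 0^{2} = 0$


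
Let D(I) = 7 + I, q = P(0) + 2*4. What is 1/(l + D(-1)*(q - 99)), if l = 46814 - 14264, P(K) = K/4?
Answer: 1/32004 ≈ 3.1246e-5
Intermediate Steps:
P(K) = K/4 (P(K) = K*(¼) = K/4)
l = 32550
q = 8 (q = (¼)*0 + 2*4 = 0 + 8 = 8)
1/(l + D(-1)*(q - 99)) = 1/(32550 + (7 - 1)*(8 - 99)) = 1/(32550 + 6*(-91)) = 1/(32550 - 546) = 1/32004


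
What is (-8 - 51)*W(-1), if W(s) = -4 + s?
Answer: 295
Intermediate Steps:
(-8 - 51)*W(-1) = (-8 - 51)*(-4 - 1) = -59*(-5) = 295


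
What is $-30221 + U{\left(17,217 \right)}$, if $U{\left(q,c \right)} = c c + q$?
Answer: $16885$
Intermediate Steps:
$U{\left(q,c \right)} = q + c^{2}$ ($U{\left(q,c \right)} = c^{2} + q = q + c^{2}$)
$-30221 + U{\left(17,217 \right)} = -30221 + \left(17 + 217^{2}\right) = -30221 + \left(17 + 47089\right) = -30221 + 47106 = 16885$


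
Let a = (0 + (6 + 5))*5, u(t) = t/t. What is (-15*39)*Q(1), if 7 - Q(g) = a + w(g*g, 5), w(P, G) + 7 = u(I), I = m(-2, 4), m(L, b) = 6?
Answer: 24570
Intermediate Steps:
I = 6
u(t) = 1
a = 55 (a = (0 + 11)*5 = 11*5 = 55)
w(P, G) = -6 (w(P, G) = -7 + 1 = -6)
Q(g) = -42 (Q(g) = 7 - (55 - 6) = 7 - 1*49 = 7 - 49 = -42)
(-15*39)*Q(1) = -15*39*(-42) = -585*(-42) = 24570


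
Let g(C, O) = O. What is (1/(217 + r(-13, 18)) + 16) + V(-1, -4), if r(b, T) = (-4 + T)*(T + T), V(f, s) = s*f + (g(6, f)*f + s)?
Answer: 12258/721 ≈ 17.001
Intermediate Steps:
V(f, s) = s + f² + f*s (V(f, s) = s*f + (f*f + s) = f*s + (f² + s) = f*s + (s + f²) = s + f² + f*s)
r(b, T) = 2*T*(-4 + T) (r(b, T) = (-4 + T)*(2*T) = 2*T*(-4 + T))
(1/(217 + r(-13, 18)) + 16) + V(-1, -4) = (1/(217 + 2*18*(-4 + 18)) + 16) + (-4 + (-1)² - 1*(-4)) = (1/(217 + 2*18*14) + 16) + (-4 + 1 + 4) = (1/(217 + 504) + 16) + 1 = (1/721 + 16) + 1 = 11537/721 + 1 = 12258/721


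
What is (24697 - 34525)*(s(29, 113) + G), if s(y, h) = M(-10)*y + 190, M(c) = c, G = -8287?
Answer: 82427436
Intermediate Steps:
s(y, h) = 190 - 10*y (s(y, h) = -10*y + 190 = 190 - 10*y)
(24697 - 34525)*(s(29, 113) + G) = (24697 - 34525)*((190 - 10*29) - 8287) = -9828*((190 - 290) - 8287) = -9828*(-100 - 8287) = -9828*(-8387) = 82427436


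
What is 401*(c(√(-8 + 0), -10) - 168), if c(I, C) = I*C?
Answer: -67368 - 8020*I*√2 ≈ -67368.0 - 11342.0*I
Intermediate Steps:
c(I, C) = C*I
401*(c(√(-8 + 0), -10) - 168) = 401*(-10*√(-8 + 0) - 168) = 401*(-20*I*√2 - 168) = 401*(-168 - 20*I*√2) = -67368 - 8020*I*√2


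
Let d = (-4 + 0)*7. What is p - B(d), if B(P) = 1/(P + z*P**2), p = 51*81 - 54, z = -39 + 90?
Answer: 162900611/39956 ≈ 4077.0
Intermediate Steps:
z = 51
d = -28 (d = -4*7 = -28)
p = 4077 (p = 4131 - 54 = 4077)
B(P) = 1/(P + 51*P**2)
p - B(d) = 4077 - 1/((-28)*(1 + 51*(-28))) = 4077 - (-1)/(28*(1 - 1428)) = 4077 - (-1)/(28*(-1427)) = 4077 - (-1)*(-1)/(28*1427) = 4077 - 1*1/39956 = 4077 - 1/39956 = 162900611/39956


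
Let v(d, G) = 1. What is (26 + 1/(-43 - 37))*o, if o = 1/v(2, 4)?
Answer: 2079/80 ≈ 25.987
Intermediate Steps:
o = 1 (o = 1/1 = 1)
(26 + 1/(-43 - 37))*o = (26 + 1/(-43 - 37))*1 = (26 + 1/(-80))*1 = (26 - 1/80)*1 = (2079/80)*1 = 2079/80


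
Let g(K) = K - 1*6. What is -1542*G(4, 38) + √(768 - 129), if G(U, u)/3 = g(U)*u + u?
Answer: 175788 + 3*√71 ≈ 1.7581e+5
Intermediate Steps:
g(K) = -6 + K (g(K) = K - 6 = -6 + K)
G(U, u) = 3*u + 3*u*(-6 + U) (G(U, u) = 3*((-6 + U)*u + u) = 3*(u*(-6 + U) + u) = 3*(u + u*(-6 + U)) = 3*u + 3*u*(-6 + U))
-1542*G(4, 38) + √(768 - 129) = -4626*38*(-5 + 4) + √(768 - 129) = -4626*38*(-1) + √639 = -1542*(-114) + 3*√71 = 175788 + 3*√71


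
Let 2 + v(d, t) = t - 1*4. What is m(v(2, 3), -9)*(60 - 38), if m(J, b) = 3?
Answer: 66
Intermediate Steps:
v(d, t) = -6 + t (v(d, t) = -2 + (t - 1*4) = -2 + (t - 4) = -2 + (-4 + t) = -6 + t)
m(v(2, 3), -9)*(60 - 38) = 3*(60 - 38) = 3*22 = 66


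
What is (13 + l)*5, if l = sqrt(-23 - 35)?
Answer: 65 + 5*I*sqrt(58) ≈ 65.0 + 38.079*I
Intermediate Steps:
l = I*sqrt(58) (l = sqrt(-58) = I*sqrt(58) ≈ 7.6158*I)
(13 + l)*5 = (13 + I*sqrt(58))*5 = 65 + 5*I*sqrt(58)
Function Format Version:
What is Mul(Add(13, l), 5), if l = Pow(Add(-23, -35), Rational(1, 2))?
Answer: Add(65, Mul(5, I, Pow(58, Rational(1, 2)))) ≈ Add(65.000, Mul(38.079, I))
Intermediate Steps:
l = Mul(I, Pow(58, Rational(1, 2))) (l = Pow(-58, Rational(1, 2)) = Mul(I, Pow(58, Rational(1, 2))) ≈ Mul(7.6158, I))
Mul(Add(13, l), 5) = Mul(Add(13, Mul(I, Pow(58, Rational(1, 2)))), 5) = Add(65, Mul(5, I, Pow(58, Rational(1, 2))))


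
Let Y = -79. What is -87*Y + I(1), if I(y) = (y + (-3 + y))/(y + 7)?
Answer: 54983/8 ≈ 6872.9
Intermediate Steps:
I(y) = (-3 + 2*y)/(7 + y)
-87*Y + I(1) = -87*(-79) + (-3 + 2*1)/(7 + 1) = 6873 + (-3 + 2)/8 = 6873 + (⅛)*(-1) = 6873 - ⅛ = 54983/8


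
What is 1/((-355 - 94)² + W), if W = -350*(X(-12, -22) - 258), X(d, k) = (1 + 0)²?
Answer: 1/291551 ≈ 3.4299e-6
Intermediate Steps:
X(d, k) = 1 (X(d, k) = 1² = 1)
W = 89950 (W = -350*(1 - 258) = -350*(-257) = 89950)
1/((-355 - 94)² + W) = 1/((-355 - 94)² + 89950) = 1/((-449)² + 89950) = 1/(201601 + 89950) = 1/291551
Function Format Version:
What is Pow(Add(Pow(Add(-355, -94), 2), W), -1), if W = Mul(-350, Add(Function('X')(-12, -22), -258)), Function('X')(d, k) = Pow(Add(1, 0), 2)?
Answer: Rational(1, 291551) ≈ 3.4299e-6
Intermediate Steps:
Function('X')(d, k) = 1 (Function('X')(d, k) = Pow(1, 2) = 1)
W = 89950 (W = Mul(-350, Add(1, -258)) = Mul(-350, -257) = 89950)
Pow(Add(Pow(Add(-355, -94), 2), W), -1) = Pow(Add(Pow(Add(-355, -94), 2), 89950), -1) = Pow(Add(Pow(-449, 2), 89950), -1) = Pow(Add(201601, 89950), -1) = Pow(291551, -1) = Rational(1, 291551)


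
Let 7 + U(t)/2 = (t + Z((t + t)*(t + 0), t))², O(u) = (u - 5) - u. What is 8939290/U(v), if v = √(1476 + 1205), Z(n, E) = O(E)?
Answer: 12063571855/7016501 + 44696450*√2681/7016501 ≈ 2049.2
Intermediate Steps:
O(u) = -5 (O(u) = (-5 + u) - u = -5)
Z(n, E) = -5
v = √2681 ≈ 51.778
U(t) = -14 + 2*(-5 + t)² (U(t) = -14 + 2*(t - 5)² = -14 + 2*(-5 + t)²)
8939290/U(v) = 8939290/(-14 + 2*(-5 + √2681)²)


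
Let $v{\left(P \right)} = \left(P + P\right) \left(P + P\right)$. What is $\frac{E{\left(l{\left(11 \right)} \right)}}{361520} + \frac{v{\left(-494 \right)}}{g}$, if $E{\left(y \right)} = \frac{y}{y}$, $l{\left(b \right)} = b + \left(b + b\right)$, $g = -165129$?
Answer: $- \frac{18573442829}{3141970320} \approx -5.9114$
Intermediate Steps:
$l{\left(b \right)} = 3 b$ ($l{\left(b \right)} = b + 2 b = 3 b$)
$E{\left(y \right)} = 1$
$v{\left(P \right)} = 4 P^{2}$ ($v{\left(P \right)} = 2 P 2 P = 4 P^{2}$)
$\frac{E{\left(l{\left(11 \right)} \right)}}{361520} + \frac{v{\left(-494 \right)}}{g} = 1 \cdot \frac{1}{361520} + \frac{4 \left(-494\right)^{2}}{-165129} = 1 \cdot \frac{1}{361520} + 4 \cdot 244036 \left(- \frac{1}{165129}\right) = \frac{1}{361520} + 976144 \left(- \frac{1}{165129}\right) = \frac{1}{361520} - \frac{51376}{8691} = - \frac{18573442829}{3141970320}$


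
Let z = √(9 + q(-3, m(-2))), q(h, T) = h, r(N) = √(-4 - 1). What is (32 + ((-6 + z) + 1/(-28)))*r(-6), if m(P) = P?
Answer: I*√5*(727/28 + √6) ≈ 63.535*I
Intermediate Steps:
r(N) = I*√5 (r(N) = √(-5) = I*√5)
z = √6 (z = √(9 - 3) = √6 ≈ 2.4495)
(32 + ((-6 + z) + 1/(-28)))*r(-6) = (32 + ((-6 + √6) + 1/(-28)))*(I*√5) = (32 + ((-6 + √6) - 1/28))*(I*√5) = (32 + (-169/28 + √6))*(I*√5) = (727/28 + √6)*(I*√5) = I*√5*(727/28 + √6)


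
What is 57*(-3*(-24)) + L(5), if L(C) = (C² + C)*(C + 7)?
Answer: 4464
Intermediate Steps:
L(C) = (7 + C)*(C + C²) (L(C) = (C + C²)*(7 + C) = (7 + C)*(C + C²))
57*(-3*(-24)) + L(5) = 57*(-3*(-24)) + 5*(7 + 5² + 8*5) = 57*72 + 5*(7 + 25 + 40) = 4104 + 5*72 = 4104 + 360 = 4464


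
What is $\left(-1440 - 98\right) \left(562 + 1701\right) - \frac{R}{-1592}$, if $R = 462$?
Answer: $- \frac{2770472993}{796} \approx -3.4805 \cdot 10^{6}$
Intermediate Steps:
$\left(-1440 - 98\right) \left(562 + 1701\right) - \frac{R}{-1592} = \left(-1440 - 98\right) \left(562 + 1701\right) - \frac{462}{-1592} = \left(-1538\right) 2263 - 462 \left(- \frac{1}{1592}\right) = -3480494 - - \frac{231}{796} = -3480494 + \frac{231}{796} = - \frac{2770472993}{796}$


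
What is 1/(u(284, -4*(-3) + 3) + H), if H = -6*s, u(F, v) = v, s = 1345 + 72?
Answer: -1/8487 ≈ -0.00011783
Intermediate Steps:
s = 1417
H = -8502 (H = -6*1417 = -8502)
1/(u(284, -4*(-3) + 3) + H) = 1/((-4*(-3) + 3) - 8502) = 1/((12 + 3) - 8502) = 1/(15 - 8502) = 1/(-8487) = -1/8487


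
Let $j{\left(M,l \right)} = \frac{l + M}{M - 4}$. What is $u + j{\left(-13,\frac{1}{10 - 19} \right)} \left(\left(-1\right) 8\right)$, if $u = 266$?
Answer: $\frac{39754}{153} \approx 259.83$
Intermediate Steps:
$j{\left(M,l \right)} = \frac{M + l}{-4 + M}$
$u + j{\left(-13,\frac{1}{10 - 19} \right)} \left(\left(-1\right) 8\right) = 266 + \frac{-13 + \frac{1}{10 - 19}}{-4 - 13} \left(\left(-1\right) 8\right) = 266 + \frac{-13 + \frac{1}{-9}}{-17} \left(-8\right) = 266 + - \frac{-13 - \frac{1}{9}}{17} \left(-8\right) = 266 + \left(- \frac{1}{17}\right) \left(- \frac{118}{9}\right) \left(-8\right) = 266 + \frac{118}{153} \left(-8\right) = 266 - \frac{944}{153} = \frac{39754}{153}$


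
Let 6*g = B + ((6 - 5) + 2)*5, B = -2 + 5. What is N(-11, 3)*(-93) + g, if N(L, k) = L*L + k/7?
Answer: -79029/7 ≈ -11290.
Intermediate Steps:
B = 3
N(L, k) = L² + k/7 (N(L, k) = L² + k*(⅐) = L² + k/7)
g = 3 (g = (3 + ((6 - 5) + 2)*5)/6 = (3 + (1 + 2)*5)/6 = (3 + 3*5)/6 = (3 + 15)/6 = (⅙)*18 = 3)
N(-11, 3)*(-93) + g = ((-11)² + (⅐)*3)*(-93) + 3 = (121 + 3/7)*(-93) + 3 = (850/7)*(-93) + 3 = -79050/7 + 3 = -79029/7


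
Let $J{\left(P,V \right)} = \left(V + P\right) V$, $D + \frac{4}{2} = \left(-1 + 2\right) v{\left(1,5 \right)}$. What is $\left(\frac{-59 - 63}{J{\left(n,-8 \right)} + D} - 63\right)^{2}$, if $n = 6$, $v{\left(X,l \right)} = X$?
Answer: $\frac{1138489}{225} \approx 5060.0$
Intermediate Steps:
$D = -1$ ($D = -2 + \left(-1 + 2\right) 1 = -2 + 1 \cdot 1 = -2 + 1 = -1$)
$J{\left(P,V \right)} = V \left(P + V\right)$ ($J{\left(P,V \right)} = \left(P + V\right) V = V \left(P + V\right)$)
$\left(\frac{-59 - 63}{J{\left(n,-8 \right)} + D} - 63\right)^{2} = \left(\frac{-59 - 63}{- 8 \left(6 - 8\right) - 1} - 63\right)^{2} = \left(- \frac{122}{\left(-8\right) \left(-2\right) - 1} - 63\right)^{2} = \left(- \frac{122}{16 - 1} - 63\right)^{2} = \left(- \frac{122}{15} - 63\right)^{2} = \left(- \frac{1067}{15}\right)^{2} = \frac{1138489}{225}$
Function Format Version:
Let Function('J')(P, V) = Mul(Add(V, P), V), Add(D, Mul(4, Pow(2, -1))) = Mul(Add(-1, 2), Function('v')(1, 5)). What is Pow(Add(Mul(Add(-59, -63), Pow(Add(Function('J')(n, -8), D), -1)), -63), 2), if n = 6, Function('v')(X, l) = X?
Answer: Rational(1138489, 225) ≈ 5060.0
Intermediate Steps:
D = -1 (D = Add(-2, Mul(Add(-1, 2), 1)) = Add(-2, Mul(1, 1)) = Add(-2, 1) = -1)
Function('J')(P, V) = Mul(V, Add(P, V)) (Function('J')(P, V) = Mul(Add(P, V), V) = Mul(V, Add(P, V)))
Pow(Add(Mul(Add(-59, -63), Pow(Add(Function('J')(n, -8), D), -1)), -63), 2) = Pow(Add(Mul(Add(-59, -63), Pow(Add(Mul(-8, Add(6, -8)), -1), -1)), -63), 2) = Pow(Add(Mul(-122, Pow(Add(Mul(-8, -2), -1), -1)), -63), 2) = Pow(Add(Mul(-122, Pow(Add(16, -1), -1)), -63), 2) = Pow(Add(Mul(-122, Pow(15, -1)), -63), 2) = Pow(Add(Mul(-122, Rational(1, 15)), -63), 2) = Pow(Add(Rational(-122, 15), -63), 2) = Pow(Rational(-1067, 15), 2) = Rational(1138489, 225)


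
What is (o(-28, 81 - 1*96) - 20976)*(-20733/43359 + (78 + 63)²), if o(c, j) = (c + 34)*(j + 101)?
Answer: -5878836903720/14453 ≈ -4.0676e+8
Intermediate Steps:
o(c, j) = (34 + c)*(101 + j)
(o(-28, 81 - 1*96) - 20976)*(-20733/43359 + (78 + 63)²) = ((3434 + 34*(81 - 1*96) + 101*(-28) - 28*(81 - 1*96)) - 20976)*(-20733/43359 + (78 + 63)²) = ((3434 + 34*(81 - 96) - 2828 - 28*(81 - 96)) - 20976)*(-20733*1/43359 + 141²) = ((3434 + 34*(-15) - 2828 - 28*(-15)) - 20976)*(-6911/14453 + 19881) = ((3434 - 510 - 2828 + 420) - 20976)*(287333182/14453) = (516 - 20976)*(287333182/14453) = -20460*287333182/14453 = -5878836903720/14453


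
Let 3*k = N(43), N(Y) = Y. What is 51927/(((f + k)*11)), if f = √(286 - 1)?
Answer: -6698583/7876 + 467343*√285/7876 ≈ 151.23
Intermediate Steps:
f = √285 ≈ 16.882
k = 43/3 (k = (⅓)*43 = 43/3 ≈ 14.333)
51927/(((f + k)*11)) = 51927/(((√285 + 43/3)*11)) = 51927/(((43/3 + √285)*11)) = 51927/(473/3 + 11*√285)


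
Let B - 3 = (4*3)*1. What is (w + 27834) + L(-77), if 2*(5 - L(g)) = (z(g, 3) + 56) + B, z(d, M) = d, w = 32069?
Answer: 59911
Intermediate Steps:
B = 15 (B = 3 + (4*3)*1 = 3 + 12*1 = 3 + 12 = 15)
L(g) = -61/2 - g/2 (L(g) = 5 - ((g + 56) + 15)/2 = 5 - ((56 + g) + 15)/2 = 5 - (71 + g)/2 = 5 + (-71/2 - g/2) = -61/2 - g/2)
(w + 27834) + L(-77) = (32069 + 27834) + (-61/2 - 1/2*(-77)) = 59903 + (-61/2 + 77/2) = 59903 + 8 = 59911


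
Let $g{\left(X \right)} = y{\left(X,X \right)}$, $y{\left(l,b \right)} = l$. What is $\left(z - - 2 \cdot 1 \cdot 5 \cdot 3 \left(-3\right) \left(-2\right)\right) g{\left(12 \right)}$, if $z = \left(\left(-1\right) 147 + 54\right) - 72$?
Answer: $180$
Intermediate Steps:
$g{\left(X \right)} = X$
$z = -165$ ($z = \left(-147 + 54\right) - 72 = -93 - 72 = -165$)
$\left(z - - 2 \cdot 1 \cdot 5 \cdot 3 \left(-3\right) \left(-2\right)\right) g{\left(12 \right)} = \left(-165 - - 2 \cdot 1 \cdot 5 \cdot 3 \left(-3\right) \left(-2\right)\right) 12 = \left(-165 - - 2 \cdot 5 \left(-9\right) \left(-2\right)\right) 12 = \left(-165 - \left(-2\right) \left(-45\right) \left(-2\right)\right) 12 = \left(-165 - 90 \left(-2\right)\right) 12 = \left(-165 - -180\right) 12 = \left(-165 + 180\right) 12 = 15 \cdot 12 = 180$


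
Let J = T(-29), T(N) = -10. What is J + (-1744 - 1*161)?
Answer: -1915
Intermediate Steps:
J = -10
J + (-1744 - 1*161) = -10 + (-1744 - 1*161) = -10 + (-1744 - 161) = -10 - 1905 = -1915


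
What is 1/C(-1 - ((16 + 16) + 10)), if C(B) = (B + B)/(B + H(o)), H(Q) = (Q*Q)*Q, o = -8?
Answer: 555/86 ≈ 6.4535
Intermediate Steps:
H(Q) = Q³ (H(Q) = Q²*Q = Q³)
C(B) = 2*B/(-512 + B) (C(B) = (B + B)/(B + (-8)³) = (2*B)/(B - 512) = (2*B)/(-512 + B) = 2*B/(-512 + B))
1/C(-1 - ((16 + 16) + 10)) = 1/(2*(-1 - ((16 + 16) + 10))/(-512 + (-1 - ((16 + 16) + 10)))) = 1/(2*(-1 - (32 + 10))/(-512 + (-1 - (32 + 10)))) = 1/(2*(-1 - 1*42)/(-512 + (-1 - 1*42))) = 1/(2*(-1 - 42)/(-512 + (-1 - 42))) = 1/(2*(-43)/(-512 - 43)) = 1/(2*(-43)/(-555)) = 1/(2*(-43)*(-1/555)) = 1/(86/555) = 555/86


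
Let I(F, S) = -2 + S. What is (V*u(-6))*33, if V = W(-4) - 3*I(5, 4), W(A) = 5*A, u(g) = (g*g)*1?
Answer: -30888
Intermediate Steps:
u(g) = g**2 (u(g) = g**2*1 = g**2)
V = -26 (V = 5*(-4) - 3*(-2 + 4) = -20 - 3*2 = -20 - 6 = -26)
(V*u(-6))*33 = -26*(-6)**2*33 = -26*36*33 = -936*33 = -30888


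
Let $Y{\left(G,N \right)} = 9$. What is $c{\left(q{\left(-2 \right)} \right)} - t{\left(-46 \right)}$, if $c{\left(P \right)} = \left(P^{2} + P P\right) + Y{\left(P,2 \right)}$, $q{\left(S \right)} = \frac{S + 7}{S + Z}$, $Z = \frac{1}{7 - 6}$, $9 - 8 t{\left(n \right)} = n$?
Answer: $\frac{417}{8} \approx 52.125$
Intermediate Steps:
$t{\left(n \right)} = \frac{9}{8} - \frac{n}{8}$
$Z = 1$ ($Z = 1^{-1} = 1$)
$q{\left(S \right)} = \frac{7 + S}{1 + S}$ ($q{\left(S \right)} = \frac{S + 7}{S + 1} = \frac{7 + S}{1 + S}$)
$c{\left(P \right)} = 9 + 2 P^{2}$ ($c{\left(P \right)} = \left(P^{2} + P P\right) + 9 = \left(P^{2} + P^{2}\right) + 9 = 2 P^{2} + 9 = 9 + 2 P^{2}$)
$c{\left(q{\left(-2 \right)} \right)} - t{\left(-46 \right)} = \left(9 + 2 \left(\frac{7 - 2}{1 - 2}\right)^{2}\right) - \left(\frac{9}{8} - - \frac{23}{4}\right) = \left(9 + 2 \left(\frac{1}{-1} \cdot 5\right)^{2}\right) - \left(\frac{9}{8} + \frac{23}{4}\right) = \left(9 + 2 \left(\left(-1\right) 5\right)^{2}\right) - \frac{55}{8} = \left(9 + 2 \left(-5\right)^{2}\right) - \frac{55}{8} = \left(9 + 2 \cdot 25\right) - \frac{55}{8} = \left(9 + 50\right) - \frac{55}{8} = 59 - \frac{55}{8} = \frac{417}{8}$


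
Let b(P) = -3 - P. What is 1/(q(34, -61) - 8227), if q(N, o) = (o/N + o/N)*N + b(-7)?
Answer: -1/8345 ≈ -0.00011983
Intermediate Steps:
q(N, o) = 4 + 2*o (q(N, o) = (o/N + o/N)*N + (-3 - 1*(-7)) = (2*o/N)*N + (-3 + 7) = 2*o + 4 = 4 + 2*o)
1/(q(34, -61) - 8227) = 1/((4 + 2*(-61)) - 8227) = 1/((4 - 122) - 8227) = 1/(-118 - 8227) = 1/(-8345) = -1/8345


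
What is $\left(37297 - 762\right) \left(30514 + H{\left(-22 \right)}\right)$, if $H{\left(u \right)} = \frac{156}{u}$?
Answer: $\frac{12260269160}{11} \approx 1.1146 \cdot 10^{9}$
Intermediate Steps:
$\left(37297 - 762\right) \left(30514 + H{\left(-22 \right)}\right) = \left(37297 - 762\right) \left(30514 + \frac{156}{-22}\right) = 36535 \left(30514 + 156 \left(- \frac{1}{22}\right)\right) = 36535 \left(30514 - \frac{78}{11}\right) = 36535 \cdot \frac{335576}{11} = \frac{12260269160}{11}$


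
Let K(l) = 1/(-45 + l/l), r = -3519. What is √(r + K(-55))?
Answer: I*√1703207/22 ≈ 59.321*I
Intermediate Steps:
K(l) = -1/44 (K(l) = 1/(-45 + 1) = 1/(-44) = -1/44)
√(r + K(-55)) = √(-3519 - 1/44) = √(-154837/44) = I*√1703207/22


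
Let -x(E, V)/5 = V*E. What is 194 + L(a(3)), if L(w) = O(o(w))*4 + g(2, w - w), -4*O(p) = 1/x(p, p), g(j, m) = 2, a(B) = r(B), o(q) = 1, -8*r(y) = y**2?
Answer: 981/5 ≈ 196.20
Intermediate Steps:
r(y) = -y**2/8
a(B) = -B**2/8
x(E, V) = -5*E*V (x(E, V) = -5*V*E = -5*E*V)
O(p) = 1/(20*p**2) (O(p) = -(-1/(5*p**2))/4 = -(-1)/(20*p**2) = 1/(20*p**2))
L(w) = 11/5 (L(w) = ((1/20)/1**2)*4 + 2 = ((1/20)*1)*4 + 2 = (1/20)*4 + 2 = 1/5 + 2 = 11/5)
194 + L(a(3)) = 194 + 11/5 = 981/5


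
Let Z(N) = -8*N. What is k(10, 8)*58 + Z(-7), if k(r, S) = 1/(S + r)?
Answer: 533/9 ≈ 59.222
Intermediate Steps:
k(10, 8)*58 + Z(-7) = 58/(8 + 10) - 8*(-7) = 58/18 + 56 = (1/18)*58 + 56 = 29/9 + 56 = 533/9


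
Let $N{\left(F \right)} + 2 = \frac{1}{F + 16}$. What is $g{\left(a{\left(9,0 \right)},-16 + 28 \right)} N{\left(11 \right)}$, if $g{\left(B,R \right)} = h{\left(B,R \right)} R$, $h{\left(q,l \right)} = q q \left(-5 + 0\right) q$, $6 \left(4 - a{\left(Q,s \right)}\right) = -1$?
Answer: $\frac{4140625}{486} \approx 8519.8$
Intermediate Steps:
$a{\left(Q,s \right)} = \frac{25}{6}$ ($a{\left(Q,s \right)} = 4 - - \frac{1}{6} = 4 + \frac{1}{6} = \frac{25}{6}$)
$h{\left(q,l \right)} = - 5 q^{3}$ ($h{\left(q,l \right)} = q^{2} \left(- 5 q\right) = - 5 q^{3}$)
$N{\left(F \right)} = -2 + \frac{1}{16 + F}$ ($N{\left(F \right)} = -2 + \frac{1}{F + 16} = -2 + \frac{1}{16 + F}$)
$g{\left(B,R \right)} = - 5 R B^{3}$ ($g{\left(B,R \right)} = - 5 B^{3} R = - 5 R B^{3}$)
$g{\left(a{\left(9,0 \right)},-16 + 28 \right)} N{\left(11 \right)} = - 5 \left(-16 + 28\right) \left(\frac{25}{6}\right)^{3} \frac{-31 - 22}{16 + 11} = \left(-5\right) 12 \cdot \frac{15625}{216} \frac{-31 - 22}{27} = - \frac{78125 \cdot \frac{1}{27} \left(-53\right)}{18} = \left(- \frac{78125}{18}\right) \left(- \frac{53}{27}\right) = \frac{4140625}{486}$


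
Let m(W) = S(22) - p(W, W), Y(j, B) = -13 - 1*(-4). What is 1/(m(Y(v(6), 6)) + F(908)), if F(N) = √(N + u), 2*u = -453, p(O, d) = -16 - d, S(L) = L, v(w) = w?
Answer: 2/11 - √2726/319 ≈ 0.018147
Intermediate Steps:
Y(j, B) = -9 (Y(j, B) = -13 + 4 = -9)
m(W) = 38 + W (m(W) = 22 - (-16 - W) = 22 + (16 + W) = 38 + W)
u = -453/2 (u = (½)*(-453) = -453/2 ≈ -226.50)
F(N) = √(-453/2 + N) (F(N) = √(N - 453/2) = √(-453/2 + N))
1/(m(Y(v(6), 6)) + F(908)) = 1/((38 - 9) + √(-906 + 4*908)/2) = 1/(29 + √(-906 + 3632)/2) = 1/(29 + √2726/2)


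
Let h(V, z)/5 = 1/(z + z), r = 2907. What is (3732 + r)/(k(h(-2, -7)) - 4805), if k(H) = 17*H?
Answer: -92946/67355 ≈ -1.3799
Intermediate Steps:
h(V, z) = 5/(2*z) (h(V, z) = 5/(z + z) = 5/((2*z)) = 5*(1/(2*z)) = 5/(2*z))
(3732 + r)/(k(h(-2, -7)) - 4805) = (3732 + 2907)/(17*((5/2)/(-7)) - 4805) = 6639/(17*((5/2)*(-⅐)) - 4805) = 6639/(17*(-5/14) - 4805) = 6639/(-85/14 - 4805) = 6639/(-67355/14) = 6639*(-14/67355) = -92946/67355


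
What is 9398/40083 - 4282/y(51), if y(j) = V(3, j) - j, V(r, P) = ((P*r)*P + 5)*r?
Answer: 16008016/312286653 ≈ 0.051261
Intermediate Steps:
V(r, P) = r*(5 + r*P**2) (V(r, P) = (r*P**2 + 5)*r = (5 + r*P**2)*r = r*(5 + r*P**2))
y(j) = 15 - j + 9*j**2 (y(j) = 3*(5 + 3*j**2) - j = (15 + 9*j**2) - j = 15 - j + 9*j**2)
9398/40083 - 4282/y(51) = 9398/40083 - 4282/(15 - 1*51 + 9*51**2) = 9398*(1/40083) - 4282/(15 - 51 + 9*2601) = 9398/40083 - 4282/(15 - 51 + 23409) = 9398/40083 - 4282/23373 = 16008016/312286653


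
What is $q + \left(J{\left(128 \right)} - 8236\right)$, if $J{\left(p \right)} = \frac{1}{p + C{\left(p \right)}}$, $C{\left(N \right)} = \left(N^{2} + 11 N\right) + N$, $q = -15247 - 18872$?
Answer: $- \frac{764423039}{18048} \approx -42355.0$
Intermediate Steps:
$q = -34119$
$C{\left(N \right)} = N^{2} + 12 N$
$J{\left(p \right)} = \frac{1}{p + p \left(12 + p\right)}$
$q + \left(J{\left(128 \right)} - 8236\right) = -34119 - \left(8236 - \frac{1}{128 \left(13 + 128\right)}\right) = -34119 - \left(8236 - \frac{1}{128 \cdot 141}\right) = -34119 + \left(\frac{1}{128} \cdot \frac{1}{141} - 8236\right) = -34119 + \left(\frac{1}{18048} - 8236\right) = -34119 - \frac{148643327}{18048} = - \frac{764423039}{18048}$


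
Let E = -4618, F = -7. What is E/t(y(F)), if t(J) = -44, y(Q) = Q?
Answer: 2309/22 ≈ 104.95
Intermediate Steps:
E/t(y(F)) = -4618/(-44) = -4618*(-1/44) = 2309/22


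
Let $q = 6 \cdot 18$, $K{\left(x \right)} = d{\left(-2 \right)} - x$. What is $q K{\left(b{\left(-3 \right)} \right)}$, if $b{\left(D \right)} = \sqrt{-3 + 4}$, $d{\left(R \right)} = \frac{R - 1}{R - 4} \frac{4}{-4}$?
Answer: $-162$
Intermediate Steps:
$d{\left(R \right)} = - \frac{-1 + R}{-4 + R}$ ($d{\left(R \right)} = \frac{-1 + R}{-4 + R} 4 \left(- \frac{1}{4}\right) = \frac{-1 + R}{-4 + R} \left(-1\right) = - \frac{-1 + R}{-4 + R}$)
$b{\left(D \right)} = 1$ ($b{\left(D \right)} = \sqrt{1} = 1$)
$K{\left(x \right)} = - \frac{1}{2} - x$ ($K{\left(x \right)} = \frac{1 - -2}{-4 - 2} - x = \frac{1 + 2}{-6} - x = \left(- \frac{1}{6}\right) 3 - x = - \frac{1}{2} - x$)
$q = 108$
$q K{\left(b{\left(-3 \right)} \right)} = 108 \left(- \frac{1}{2} - 1\right) = 108 \left(- \frac{3}{2}\right) = -162$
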